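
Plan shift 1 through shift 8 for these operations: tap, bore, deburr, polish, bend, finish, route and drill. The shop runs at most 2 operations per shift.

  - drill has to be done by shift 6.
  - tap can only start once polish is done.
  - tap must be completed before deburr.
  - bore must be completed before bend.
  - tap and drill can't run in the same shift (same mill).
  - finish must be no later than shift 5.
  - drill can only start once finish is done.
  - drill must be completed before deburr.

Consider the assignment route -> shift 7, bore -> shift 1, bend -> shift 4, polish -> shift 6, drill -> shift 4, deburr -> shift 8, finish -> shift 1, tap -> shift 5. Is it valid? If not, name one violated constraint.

tap must be completed before deburr — holds.
drill can only start once finish is done — holds.
The shop runs at most 2 operations per shift — holds.
tap and drill can't run in the same shift (same mill) — holds.
bore must be completed before bend — holds.
finish must be no later than shift 5 — holds.
drill has to be done by shift 6 — holds.
drill must be completed before deburr — holds.
tap can only start once polish is done — violated.

No. tap can only start once polish is done is not satisfied.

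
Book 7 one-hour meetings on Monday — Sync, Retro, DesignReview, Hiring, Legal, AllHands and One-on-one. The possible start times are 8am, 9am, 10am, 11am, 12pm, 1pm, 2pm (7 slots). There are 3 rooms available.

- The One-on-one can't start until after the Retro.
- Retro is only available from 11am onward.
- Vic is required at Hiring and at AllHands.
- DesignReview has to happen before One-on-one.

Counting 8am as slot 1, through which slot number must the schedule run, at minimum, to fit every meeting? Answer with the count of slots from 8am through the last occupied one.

5 slots

The precedence chain requires at least 2 distinct slots.
With at most 3 per slot and 7 meetings, at least 3 slots are needed.
Propagating the time windows through the other constraints, One-on-one can't land before 12pm — that is slot 5 counting from 8am — so the schedule must run through at least 5 slots.
5 works (last occupied slot: 12pm): for example AllHands=9am, One-on-one=12pm, Sync=8am, Retro=11am, Hiring=8am, DesignReview=8am, Legal=9am.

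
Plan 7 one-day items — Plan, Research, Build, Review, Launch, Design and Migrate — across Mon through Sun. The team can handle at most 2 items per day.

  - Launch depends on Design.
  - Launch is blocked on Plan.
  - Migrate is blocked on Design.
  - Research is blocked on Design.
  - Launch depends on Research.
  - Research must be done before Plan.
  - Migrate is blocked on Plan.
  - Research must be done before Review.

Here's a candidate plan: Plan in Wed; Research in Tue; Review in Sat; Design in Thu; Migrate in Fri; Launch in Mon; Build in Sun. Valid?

Launch depends on Research — violated.
Research must be done before Plan — holds.
Research must be done before Review — holds.
Launch is blocked on Plan — violated.
Migrate is blocked on Design — holds.
The team can handle at most 2 items per day — holds.
Migrate is blocked on Plan — holds.
Launch depends on Design — violated.
Research is blocked on Design — violated.

No. Launch depends on Design is not satisfied.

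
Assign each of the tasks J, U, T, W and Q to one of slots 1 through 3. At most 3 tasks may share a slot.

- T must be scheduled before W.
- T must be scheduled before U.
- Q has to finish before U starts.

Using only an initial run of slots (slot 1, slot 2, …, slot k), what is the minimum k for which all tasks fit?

2 slots

The precedence chain requires at least 2 distinct slots.
With at most 3 per slot and 5 tasks, at least 2 slots are needed.
2 works (last occupied slot: 2): for example Q in 1; U in 2; J in 1; T in 1; W in 2.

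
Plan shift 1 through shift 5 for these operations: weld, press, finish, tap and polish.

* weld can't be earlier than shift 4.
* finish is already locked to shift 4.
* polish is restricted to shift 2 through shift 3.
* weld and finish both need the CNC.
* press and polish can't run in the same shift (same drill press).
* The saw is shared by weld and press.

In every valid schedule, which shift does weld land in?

weld's window is shift 4–shift 5.
finish is fixed at shift 4, and weld can't share a shift with finish.
So weld must be shift 5.

shift 5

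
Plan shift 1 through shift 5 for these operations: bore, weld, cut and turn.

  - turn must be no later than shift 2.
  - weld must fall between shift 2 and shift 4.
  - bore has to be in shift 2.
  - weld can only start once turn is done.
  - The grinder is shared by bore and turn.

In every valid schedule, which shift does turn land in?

turn's window is shift 1–shift 2.
bore is fixed at shift 2, and turn can't share a shift with bore.
So turn must be shift 1.

shift 1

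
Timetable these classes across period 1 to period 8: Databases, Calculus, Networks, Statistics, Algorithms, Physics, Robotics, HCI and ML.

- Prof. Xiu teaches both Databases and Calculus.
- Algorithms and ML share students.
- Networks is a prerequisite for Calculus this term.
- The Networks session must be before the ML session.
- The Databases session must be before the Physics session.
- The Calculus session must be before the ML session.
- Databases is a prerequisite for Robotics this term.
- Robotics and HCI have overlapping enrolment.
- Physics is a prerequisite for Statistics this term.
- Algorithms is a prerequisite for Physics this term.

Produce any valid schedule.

Statistics -> period 3; Networks -> period 1; Algorithms -> period 1; ML -> period 3; Physics -> period 2; Calculus -> period 2; HCI -> period 1; Databases -> period 1; Robotics -> period 2

Checking: Calculus(period 2) before ML(period 3); Databases(period 1) before Physics(period 2); Networks(period 1) before ML(period 3); Databases(period 1) before Robotics(period 2); Algorithms(period 1) before Physics(period 2); Networks(period 1) before Calculus(period 2); Physics(period 2) before Statistics(period 3); Algorithms(period 1) != ML(period 3); Robotics(period 2) != HCI(period 1); Databases(period 1) != Calculus(period 2).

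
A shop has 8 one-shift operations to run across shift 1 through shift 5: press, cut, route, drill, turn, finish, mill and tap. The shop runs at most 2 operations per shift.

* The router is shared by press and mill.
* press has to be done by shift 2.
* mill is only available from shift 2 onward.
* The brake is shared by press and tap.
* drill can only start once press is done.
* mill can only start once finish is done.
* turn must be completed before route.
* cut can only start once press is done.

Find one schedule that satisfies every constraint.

route=shift 4; mill=shift 2; cut=shift 2; drill=shift 3; tap=shift 4; finish=shift 1; turn=shift 3; press=shift 1

Checking: press(shift 1) before cut(shift 2); turn(shift 3) before route(shift 4); press(shift 1) before drill(shift 3); finish(shift 1) before mill(shift 2); press(shift 1) != mill(shift 2); press(shift 1) != tap(shift 4); mill=shift 2 in [shift 2,shift 5]; press=shift 1 in [shift 1,shift 2]; max 2 per shift (cap 2).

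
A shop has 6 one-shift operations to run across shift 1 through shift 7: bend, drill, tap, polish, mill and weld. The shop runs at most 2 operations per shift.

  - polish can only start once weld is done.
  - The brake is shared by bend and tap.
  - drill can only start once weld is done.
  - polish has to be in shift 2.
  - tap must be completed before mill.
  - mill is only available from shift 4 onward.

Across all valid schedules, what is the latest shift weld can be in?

Downstream work caps weld at shift 1.
weld at shift 1 is achievable: drill=shift 2; polish=shift 2; tap=shift 1; weld=shift 1; bend=shift 3; mill=shift 4.

shift 1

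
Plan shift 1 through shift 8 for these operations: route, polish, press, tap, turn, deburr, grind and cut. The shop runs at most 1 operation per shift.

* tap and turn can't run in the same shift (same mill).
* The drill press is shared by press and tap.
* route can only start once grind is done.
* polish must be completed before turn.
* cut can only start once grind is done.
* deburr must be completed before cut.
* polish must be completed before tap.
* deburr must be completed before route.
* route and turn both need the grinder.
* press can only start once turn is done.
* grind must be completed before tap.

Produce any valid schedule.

cut in shift 7, grind in shift 1, deburr in shift 2, press in shift 8, tap in shift 5, route in shift 3, turn in shift 6, polish in shift 4

Checking: deburr(shift 2) before route(shift 3); turn(shift 6) before press(shift 8); grind(shift 1) before tap(shift 5); grind(shift 1) before cut(shift 7); polish(shift 4) before turn(shift 6); grind(shift 1) before route(shift 3); deburr(shift 2) before cut(shift 7); polish(shift 4) before tap(shift 5); route(shift 3) != turn(shift 6); press(shift 8) != tap(shift 5); tap(shift 5) != turn(shift 6); max 1 per shift (cap 1).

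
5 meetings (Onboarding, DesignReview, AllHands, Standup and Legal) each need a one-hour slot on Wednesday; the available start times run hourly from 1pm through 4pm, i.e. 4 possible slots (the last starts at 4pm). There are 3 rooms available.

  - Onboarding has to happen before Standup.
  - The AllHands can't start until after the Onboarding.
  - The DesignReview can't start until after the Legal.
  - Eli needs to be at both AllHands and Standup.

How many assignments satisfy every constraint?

Splitting on Onboarding: it can be 1pm (36), 2pm (12). Listing each branch's schedules as (DesignReview, AllHands, Standup, Legal):
Onboarding=1pm: (2pm,2pm,3pm,1pm) (2pm,2pm,4pm,1pm) (2pm,3pm,2pm,1pm) (2pm,3pm,4pm,1pm) (2pm,4pm,2pm,1pm) (2pm,4pm,3pm,1pm) (3pm,2pm,3pm,1pm) (3pm,2pm,3pm,2pm) (3pm,2pm,4pm,1pm) (3pm,2pm,4pm,2pm) (3pm,3pm,2pm,1pm) (3pm,3pm,2pm,2pm) (3pm,3pm,4pm,1pm) (3pm,3pm,4pm,2pm) (3pm,4pm,2pm,1pm) (3pm,4pm,2pm,2pm) (3pm,4pm,3pm,1pm) (3pm,4pm,3pm,2pm) (4pm,2pm,3pm,1pm) (4pm,2pm,3pm,2pm) (4pm,2pm,3pm,3pm) (4pm,2pm,4pm,1pm) (4pm,2pm,4pm,2pm) (4pm,2pm,4pm,3pm) (4pm,3pm,2pm,1pm) (4pm,3pm,2pm,2pm) (4pm,3pm,2pm,3pm) (4pm,3pm,4pm,1pm) (4pm,3pm,4pm,2pm) (4pm,3pm,4pm,3pm) (4pm,4pm,2pm,1pm) (4pm,4pm,2pm,2pm) (4pm,4pm,2pm,3pm) (4pm,4pm,3pm,1pm) (4pm,4pm,3pm,2pm) (4pm,4pm,3pm,3pm) — 36.
Onboarding=2pm: (2pm,3pm,4pm,1pm) (2pm,4pm,3pm,1pm) (3pm,3pm,4pm,1pm) (3pm,3pm,4pm,2pm) (3pm,4pm,3pm,1pm) (3pm,4pm,3pm,2pm) (4pm,3pm,4pm,1pm) (4pm,3pm,4pm,2pm) (4pm,3pm,4pm,3pm) (4pm,4pm,3pm,1pm) (4pm,4pm,3pm,2pm) (4pm,4pm,3pm,3pm) — 12.
Summing: 36 + 12 = 48.

48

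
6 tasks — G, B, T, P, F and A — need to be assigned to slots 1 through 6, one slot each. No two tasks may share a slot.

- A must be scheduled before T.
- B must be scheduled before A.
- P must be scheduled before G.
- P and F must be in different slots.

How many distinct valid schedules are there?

Splitting on G: it can be 2 (4), 3 (8), 4 (12), 5 (16), 6 (20). Listing each branch's schedules as (B, T, P, F, A):
G=2: (3,5,1,6,4) (3,6,1,4,5) (3,6,1,5,4) (4,6,1,3,5) — 4.
G=3: (1,5,2,6,4) (1,6,2,4,5) (1,6,2,5,4) (2,5,1,6,4) (2,6,1,4,5) (2,6,1,5,4) (4,6,1,2,5) (4,6,2,1,5) — 8.
G=4: (1,5,2,6,3) (1,5,3,6,2) (1,6,2,3,5) (1,6,2,5,3) (1,6,3,2,5) (1,6,3,5,2) (2,5,1,6,3) (2,6,1,3,5) (2,6,1,5,3) (2,6,3,1,5) (3,6,1,2,5) (3,6,2,1,5) — 12.
G=5: (1,3,4,6,2) (1,4,2,6,3) (1,4,3,6,2) (1,6,2,3,4) (1,6,2,4,3) (1,6,3,2,4) (1,6,3,4,2) (1,6,4,2,3) (1,6,4,3,2) (2,4,1,6,3) (2,6,1,3,4) (2,6,1,4,3) (2,6,3,1,4) (2,6,4,1,3) (3,6,1,2,4) (3,6,2,1,4) — 16.
G=6: (1,3,4,5,2) (1,3,5,4,2) (1,4,2,5,3) (1,4,3,5,2) (1,4,5,2,3) (1,4,5,3,2) (1,5,2,3,4) (1,5,2,4,3) (1,5,3,2,4) (1,5,3,4,2) (1,5,4,2,3) (1,5,4,3,2) (2,4,1,5,3) (2,4,5,1,3) (2,5,1,3,4) (2,5,1,4,3) (2,5,3,1,4) (2,5,4,1,3) (3,5,1,2,4) (3,5,2,1,4) — 20.
Summing: 4 + 8 + 12 + 16 + 20 = 60.

60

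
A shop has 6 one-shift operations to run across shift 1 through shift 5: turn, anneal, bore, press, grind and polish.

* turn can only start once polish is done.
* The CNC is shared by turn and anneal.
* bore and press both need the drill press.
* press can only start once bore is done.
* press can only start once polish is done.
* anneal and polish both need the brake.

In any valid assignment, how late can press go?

shift 5

Precedence pushes press to at least shift 2.
press at shift 5 is achievable: grind -> shift 1; anneal -> shift 3; press -> shift 5; bore -> shift 1; turn -> shift 2; polish -> shift 1.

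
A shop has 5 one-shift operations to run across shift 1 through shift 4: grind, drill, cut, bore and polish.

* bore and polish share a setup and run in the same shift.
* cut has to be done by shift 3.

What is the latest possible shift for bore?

shift 4

bore at shift 4 is achievable: bore in shift 4; cut in shift 1; grind in shift 1; polish in shift 4; drill in shift 1.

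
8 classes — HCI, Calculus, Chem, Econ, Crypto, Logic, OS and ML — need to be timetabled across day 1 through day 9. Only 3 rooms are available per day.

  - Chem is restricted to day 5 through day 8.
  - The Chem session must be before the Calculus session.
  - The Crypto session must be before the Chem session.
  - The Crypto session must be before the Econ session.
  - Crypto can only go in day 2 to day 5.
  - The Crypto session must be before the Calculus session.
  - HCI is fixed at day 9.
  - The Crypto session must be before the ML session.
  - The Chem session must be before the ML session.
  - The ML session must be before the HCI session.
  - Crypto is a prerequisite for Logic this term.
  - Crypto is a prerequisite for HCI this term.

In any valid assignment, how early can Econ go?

day 3

Precedence pushes Econ to at least day 3.
Econ at day 3 is achievable: Calculus in day 6, Logic in day 3, ML in day 6, Crypto in day 2, OS in day 1, Chem in day 5, Econ in day 3, HCI in day 9.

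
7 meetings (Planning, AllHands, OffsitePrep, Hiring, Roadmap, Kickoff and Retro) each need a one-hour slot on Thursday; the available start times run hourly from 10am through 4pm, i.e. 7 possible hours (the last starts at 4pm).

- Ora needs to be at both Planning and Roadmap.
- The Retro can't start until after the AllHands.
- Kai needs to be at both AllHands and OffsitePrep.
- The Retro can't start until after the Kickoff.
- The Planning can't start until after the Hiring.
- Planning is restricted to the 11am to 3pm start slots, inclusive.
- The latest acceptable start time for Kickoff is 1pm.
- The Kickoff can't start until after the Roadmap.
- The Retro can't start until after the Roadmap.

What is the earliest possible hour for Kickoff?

Precedence pushes Kickoff to at least 11am; Kickoff's own window allows nothing later than 1pm.
Kickoff at 11am is achievable: OffsitePrep -> 11am, Kickoff -> 11am, Roadmap -> 10am, AllHands -> 10am, Planning -> 11am, Hiring -> 10am, Retro -> 12pm.

11am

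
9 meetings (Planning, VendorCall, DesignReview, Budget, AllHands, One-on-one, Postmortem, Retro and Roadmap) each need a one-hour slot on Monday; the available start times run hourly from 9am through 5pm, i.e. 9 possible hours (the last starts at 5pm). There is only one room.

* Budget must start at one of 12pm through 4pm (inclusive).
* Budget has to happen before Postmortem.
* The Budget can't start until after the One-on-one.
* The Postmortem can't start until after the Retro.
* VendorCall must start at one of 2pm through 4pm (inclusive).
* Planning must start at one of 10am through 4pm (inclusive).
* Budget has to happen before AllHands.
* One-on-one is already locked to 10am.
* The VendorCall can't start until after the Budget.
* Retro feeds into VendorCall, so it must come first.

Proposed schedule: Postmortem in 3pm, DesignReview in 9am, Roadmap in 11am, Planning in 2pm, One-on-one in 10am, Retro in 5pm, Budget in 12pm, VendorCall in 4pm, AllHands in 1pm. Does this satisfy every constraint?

There is only one room — holds.
Budget must start at one of 12pm through 4pm (inclusive) — holds.
Budget has to happen before Postmortem — holds.
The Budget can't start until after the One-on-one — holds.
The Postmortem can't start until after the Retro — violated.
The VendorCall can't start until after the Budget — holds.
One-on-one is already locked to 10am — holds.
Planning must start at one of 10am through 4pm (inclusive) — holds.
VendorCall must start at one of 2pm through 4pm (inclusive) — holds.
Retro feeds into VendorCall, so it must come first — violated.
Budget has to happen before AllHands — holds.

Invalid. The Postmortem can't start until after the Retro.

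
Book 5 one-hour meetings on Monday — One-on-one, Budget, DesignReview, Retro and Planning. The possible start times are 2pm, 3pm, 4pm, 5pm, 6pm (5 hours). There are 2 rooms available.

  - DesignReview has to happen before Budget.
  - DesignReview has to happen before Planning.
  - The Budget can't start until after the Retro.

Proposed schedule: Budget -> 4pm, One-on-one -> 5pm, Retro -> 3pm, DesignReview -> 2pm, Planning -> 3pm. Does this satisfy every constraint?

Valid

DesignReview has to happen before Planning — holds.
There are 2 rooms available — holds.
DesignReview has to happen before Budget — holds.
The Budget can't start until after the Retro — holds.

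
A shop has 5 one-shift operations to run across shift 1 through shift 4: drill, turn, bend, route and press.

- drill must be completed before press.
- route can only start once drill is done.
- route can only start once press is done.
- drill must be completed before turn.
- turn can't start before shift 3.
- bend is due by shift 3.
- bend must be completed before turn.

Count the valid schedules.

Splitting on drill: it can be shift 1 (15), shift 2 (5). Listing each branch's schedules as (turn, bend, route, press) by shift number:
drill=shift 1: (3,1,3,2) (3,1,4,2) (3,1,4,3) (3,2,3,2) (3,2,4,2) (3,2,4,3) (4,1,3,2) (4,1,4,2) (4,1,4,3) (4,2,3,2) (4,2,4,2) (4,2,4,3) (4,3,3,2) (4,3,4,2) (4,3,4,3) — 15.
drill=shift 2: (3,1,4,3) (3,2,4,3) (4,1,4,3) (4,2,4,3) (4,3,4,3) — 5.
Summing: 15 + 5 = 20.

20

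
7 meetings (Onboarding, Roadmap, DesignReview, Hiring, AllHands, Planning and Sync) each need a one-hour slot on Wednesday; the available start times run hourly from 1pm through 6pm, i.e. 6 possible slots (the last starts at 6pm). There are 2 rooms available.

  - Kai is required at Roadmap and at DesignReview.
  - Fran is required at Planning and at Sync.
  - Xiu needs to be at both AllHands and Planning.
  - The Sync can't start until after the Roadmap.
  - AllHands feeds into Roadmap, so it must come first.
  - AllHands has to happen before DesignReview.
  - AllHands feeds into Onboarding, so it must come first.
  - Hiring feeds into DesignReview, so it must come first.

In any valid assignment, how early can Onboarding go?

Precedence pushes Onboarding to at least 2pm.
Onboarding at 2pm is achievable: Sync=3pm; Hiring=1pm; DesignReview=3pm; Onboarding=2pm; AllHands=1pm; Roadmap=2pm; Planning=4pm.

2pm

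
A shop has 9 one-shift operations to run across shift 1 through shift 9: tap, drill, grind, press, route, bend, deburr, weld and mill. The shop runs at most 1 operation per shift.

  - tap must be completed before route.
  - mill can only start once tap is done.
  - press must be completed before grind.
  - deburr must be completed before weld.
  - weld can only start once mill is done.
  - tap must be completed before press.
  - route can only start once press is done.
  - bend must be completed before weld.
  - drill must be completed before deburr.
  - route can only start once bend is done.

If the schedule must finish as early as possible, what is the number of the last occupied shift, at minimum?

9

The precedence chain requires at least 3 distinct shifts.
With at most 1 per shift and 9 operations, at least 9 shifts are needed.
9 works (last occupied shift: shift 9): for example drill -> shift 5; press -> shift 2; weld -> shift 8; route -> shift 4; grind -> shift 9; bend -> shift 3; mill -> shift 7; tap -> shift 1; deburr -> shift 6.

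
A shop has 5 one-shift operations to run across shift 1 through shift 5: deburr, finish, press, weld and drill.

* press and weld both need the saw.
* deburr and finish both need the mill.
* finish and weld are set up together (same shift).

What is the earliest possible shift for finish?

shift 1

finish at shift 1 is achievable: deburr in shift 2, press in shift 2, drill in shift 1, weld in shift 1, finish in shift 1.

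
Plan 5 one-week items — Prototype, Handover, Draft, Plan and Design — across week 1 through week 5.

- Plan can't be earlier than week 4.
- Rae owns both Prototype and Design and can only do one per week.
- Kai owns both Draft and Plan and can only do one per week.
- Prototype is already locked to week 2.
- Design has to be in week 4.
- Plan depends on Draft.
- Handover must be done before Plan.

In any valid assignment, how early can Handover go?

week 1

Downstream work caps Handover at week 4.
Handover at week 1 is achievable: Design -> week 4; Plan -> week 4; Handover -> week 1; Prototype -> week 2; Draft -> week 1.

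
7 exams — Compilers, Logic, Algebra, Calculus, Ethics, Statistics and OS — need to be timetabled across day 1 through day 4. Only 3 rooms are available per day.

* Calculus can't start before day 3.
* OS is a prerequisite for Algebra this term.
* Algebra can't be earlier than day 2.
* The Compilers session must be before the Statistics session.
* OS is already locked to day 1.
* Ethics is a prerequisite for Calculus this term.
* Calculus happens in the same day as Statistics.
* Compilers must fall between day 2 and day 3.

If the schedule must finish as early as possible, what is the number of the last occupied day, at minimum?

The precedence chain requires at least 2 distinct days.
With at most 3 per day and 7 exams, at least 3 days are needed.
Calculus can't be placed before day 3, so the schedule must run through at least day 3.
3 works (last occupied day: day 3): for example Logic -> day 1; Ethics -> day 1; OS -> day 1; Calculus -> day 3; Algebra -> day 2; Compilers -> day 2; Statistics -> day 3.

3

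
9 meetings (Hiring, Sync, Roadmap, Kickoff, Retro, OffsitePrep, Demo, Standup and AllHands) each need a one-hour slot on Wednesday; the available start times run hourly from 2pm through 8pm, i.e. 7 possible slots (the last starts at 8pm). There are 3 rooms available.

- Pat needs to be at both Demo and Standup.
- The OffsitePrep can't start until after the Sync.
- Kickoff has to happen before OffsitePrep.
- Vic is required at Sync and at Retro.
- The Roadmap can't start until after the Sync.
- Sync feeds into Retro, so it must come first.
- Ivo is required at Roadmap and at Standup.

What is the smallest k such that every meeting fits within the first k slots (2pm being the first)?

The precedence chain requires at least 2 distinct slots.
With at most 3 per slot and 9 meetings, at least 3 slots are needed.
3 works (last occupied slot: 4pm): for example Retro in 3pm, Demo in 2pm, Standup in 4pm, OffsitePrep in 3pm, AllHands in 4pm, Hiring in 4pm, Roadmap in 3pm, Kickoff in 2pm, Sync in 2pm.

3 slots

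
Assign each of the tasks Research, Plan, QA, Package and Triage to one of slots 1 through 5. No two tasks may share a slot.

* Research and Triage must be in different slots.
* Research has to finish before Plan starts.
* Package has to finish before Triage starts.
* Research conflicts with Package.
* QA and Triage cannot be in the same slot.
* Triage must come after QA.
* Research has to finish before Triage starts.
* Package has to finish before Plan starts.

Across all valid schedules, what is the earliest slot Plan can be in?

Precedence pushes Plan to at least 2.
Plan at 3 is achievable: QA=4; Plan=3; Triage=5; Package=2; Research=1.
Nothing earlier works — the conflict and capacity constraints rule out every slot before 3.

3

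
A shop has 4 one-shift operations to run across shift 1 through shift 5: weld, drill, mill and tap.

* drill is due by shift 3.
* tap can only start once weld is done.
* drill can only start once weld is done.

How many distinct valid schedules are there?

Splitting on weld: it can be shift 1 (40), shift 2 (15). Listing each branch's schedules as (drill, mill, tap) by shift number:
weld=shift 1: (2,1,2) (2,1,3) (2,1,4) (2,1,5) (2,2,2) (2,2,3) (2,2,4) (2,2,5) (2,3,2) (2,3,3) (2,3,4) (2,3,5) (2,4,2) (2,4,3) (2,4,4) (2,4,5) (2,5,2) (2,5,3) (2,5,4) (2,5,5) (3,1,2) (3,1,3) (3,1,4) (3,1,5) (3,2,2) (3,2,3) (3,2,4) (3,2,5) (3,3,2) (3,3,3) (3,3,4) (3,3,5) (3,4,2) (3,4,3) (3,4,4) (3,4,5) (3,5,2) (3,5,3) (3,5,4) (3,5,5) — 40.
weld=shift 2: (3,1,3) (3,1,4) (3,1,5) (3,2,3) (3,2,4) (3,2,5) (3,3,3) (3,3,4) (3,3,5) (3,4,3) (3,4,4) (3,4,5) (3,5,3) (3,5,4) (3,5,5) — 15.
Summing: 40 + 15 = 55.

55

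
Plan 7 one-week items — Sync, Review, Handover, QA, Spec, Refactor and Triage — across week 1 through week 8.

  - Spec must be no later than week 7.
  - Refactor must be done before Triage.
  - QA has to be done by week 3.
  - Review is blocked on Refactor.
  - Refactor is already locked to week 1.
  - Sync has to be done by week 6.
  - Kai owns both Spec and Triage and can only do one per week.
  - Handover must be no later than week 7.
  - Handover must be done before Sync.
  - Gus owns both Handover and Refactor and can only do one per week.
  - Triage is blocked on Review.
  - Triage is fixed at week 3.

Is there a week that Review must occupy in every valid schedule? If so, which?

week 2

Refactor is fixed at week 1 and must come before Review, so Review is at least week 2.
Triage is fixed at week 3 and must come after Review, so Review is at most week 2.
So Review must be week 2.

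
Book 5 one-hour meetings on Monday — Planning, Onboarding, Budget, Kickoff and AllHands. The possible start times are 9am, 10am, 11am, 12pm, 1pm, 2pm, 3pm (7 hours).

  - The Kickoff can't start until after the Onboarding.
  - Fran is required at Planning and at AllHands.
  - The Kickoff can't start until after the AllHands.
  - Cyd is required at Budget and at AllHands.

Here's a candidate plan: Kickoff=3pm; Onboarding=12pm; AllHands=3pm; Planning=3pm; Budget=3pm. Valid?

Invalid. Fran is required at Planning and at AllHands.

The Kickoff can't start until after the Onboarding — holds.
The Kickoff can't start until after the AllHands — violated.
Cyd is required at Budget and at AllHands — violated.
Fran is required at Planning and at AllHands — violated.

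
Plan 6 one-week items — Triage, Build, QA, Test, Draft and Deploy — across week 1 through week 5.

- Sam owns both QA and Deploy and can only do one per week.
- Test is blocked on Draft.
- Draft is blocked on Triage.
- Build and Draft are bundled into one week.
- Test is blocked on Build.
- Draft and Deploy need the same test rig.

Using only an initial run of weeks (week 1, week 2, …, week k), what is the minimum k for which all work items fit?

The precedence chain requires at least 3 distinct weeks.
3 works (last occupied week: week 3): for example Deploy in week 3; Triage in week 1; Build in week 2; Draft in week 2; Test in week 3; QA in week 1.

3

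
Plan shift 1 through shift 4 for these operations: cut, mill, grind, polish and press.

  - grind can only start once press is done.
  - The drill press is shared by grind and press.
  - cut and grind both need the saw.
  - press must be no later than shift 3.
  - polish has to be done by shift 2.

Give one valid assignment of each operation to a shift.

press=shift 1, mill=shift 1, polish=shift 1, grind=shift 2, cut=shift 1

Checking: press(shift 1) before grind(shift 2); cut(shift 1) != grind(shift 2); grind(shift 2) != press(shift 1); press=shift 1 in [shift 1,shift 3]; polish=shift 1 in [shift 1,shift 2].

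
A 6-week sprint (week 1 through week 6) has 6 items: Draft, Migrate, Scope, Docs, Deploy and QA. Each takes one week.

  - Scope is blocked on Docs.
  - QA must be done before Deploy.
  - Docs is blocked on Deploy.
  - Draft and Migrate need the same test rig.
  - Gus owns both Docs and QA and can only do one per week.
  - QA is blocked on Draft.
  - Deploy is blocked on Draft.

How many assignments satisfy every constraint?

30

Splitting on Draft: it can be week 1 (25), week 2 (5). Listing each branch's schedules as (Migrate, Scope, Docs, Deploy, QA) by week number:
Draft=week 1: (2,5,4,3,2) (2,6,4,3,2) (2,6,5,3,2) (2,6,5,4,2) (2,6,5,4,3) (3,5,4,3,2) (3,6,4,3,2) (3,6,5,3,2) (3,6,5,4,2) (3,6,5,4,3) (4,5,4,3,2) (4,6,4,3,2) (4,6,5,3,2) (4,6,5,4,2) (4,6,5,4,3) (5,5,4,3,2) (5,6,4,3,2) (5,6,5,3,2) (5,6,5,4,2) (5,6,5,4,3) (6,5,4,3,2) (6,6,4,3,2) (6,6,5,3,2) (6,6,5,4,2) (6,6,5,4,3) — 25.
Draft=week 2: (1,6,5,4,3) (3,6,5,4,3) (4,6,5,4,3) (5,6,5,4,3) (6,6,5,4,3) — 5.
Summing: 25 + 5 = 30.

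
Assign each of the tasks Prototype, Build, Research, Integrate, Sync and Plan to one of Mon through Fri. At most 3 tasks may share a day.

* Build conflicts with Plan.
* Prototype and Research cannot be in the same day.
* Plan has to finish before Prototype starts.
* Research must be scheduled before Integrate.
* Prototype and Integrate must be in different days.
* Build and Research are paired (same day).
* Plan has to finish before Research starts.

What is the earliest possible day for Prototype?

Precedence pushes Prototype to at least Tue.
Prototype at Tue is achievable: Research=Wed; Prototype=Tue; Build=Wed; Sync=Mon; Plan=Mon; Integrate=Thu.

Tue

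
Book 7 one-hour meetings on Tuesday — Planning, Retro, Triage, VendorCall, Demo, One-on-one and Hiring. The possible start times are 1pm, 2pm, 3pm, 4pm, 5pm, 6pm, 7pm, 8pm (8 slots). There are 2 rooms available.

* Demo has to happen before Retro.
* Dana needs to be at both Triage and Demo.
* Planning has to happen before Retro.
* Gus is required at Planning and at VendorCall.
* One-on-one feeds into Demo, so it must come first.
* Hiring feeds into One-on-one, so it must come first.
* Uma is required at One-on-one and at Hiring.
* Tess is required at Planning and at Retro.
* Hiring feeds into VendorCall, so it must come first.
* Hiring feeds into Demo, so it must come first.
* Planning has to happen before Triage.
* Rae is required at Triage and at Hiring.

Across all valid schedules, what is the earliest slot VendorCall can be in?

2pm

Precedence pushes VendorCall to at least 2pm.
VendorCall at 2pm is achievable: Demo in 3pm, Hiring in 1pm, VendorCall in 2pm, Planning in 1pm, Retro in 4pm, One-on-one in 2pm, Triage in 4pm.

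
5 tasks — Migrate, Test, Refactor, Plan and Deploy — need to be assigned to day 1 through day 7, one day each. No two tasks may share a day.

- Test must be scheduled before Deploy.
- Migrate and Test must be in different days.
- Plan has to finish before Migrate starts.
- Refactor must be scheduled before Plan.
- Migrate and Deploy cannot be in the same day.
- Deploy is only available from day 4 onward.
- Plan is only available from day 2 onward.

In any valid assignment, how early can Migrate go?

day 3

Precedence pushes Migrate to at least day 3.
Migrate at day 3 is achievable: Refactor=day 1; Test=day 4; Plan=day 2; Migrate=day 3; Deploy=day 5.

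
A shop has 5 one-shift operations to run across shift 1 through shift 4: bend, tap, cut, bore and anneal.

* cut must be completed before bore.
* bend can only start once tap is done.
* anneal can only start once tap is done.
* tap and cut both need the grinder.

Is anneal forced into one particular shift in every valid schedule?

No

anneal can be shift 2 (e.g. tap in shift 1, bend in shift 2, anneal in shift 2, bore in shift 3, cut in shift 2) or shift 3 (e.g. bore in shift 3; anneal in shift 3; tap in shift 1; cut in shift 2; bend in shift 2).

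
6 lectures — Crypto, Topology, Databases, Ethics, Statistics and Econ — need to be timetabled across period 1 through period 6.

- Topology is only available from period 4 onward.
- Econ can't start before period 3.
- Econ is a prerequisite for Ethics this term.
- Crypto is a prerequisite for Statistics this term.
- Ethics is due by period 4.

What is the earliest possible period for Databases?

period 1

Databases at period 1 is achievable: Topology -> period 4, Databases -> period 1, Ethics -> period 4, Statistics -> period 2, Econ -> period 3, Crypto -> period 1.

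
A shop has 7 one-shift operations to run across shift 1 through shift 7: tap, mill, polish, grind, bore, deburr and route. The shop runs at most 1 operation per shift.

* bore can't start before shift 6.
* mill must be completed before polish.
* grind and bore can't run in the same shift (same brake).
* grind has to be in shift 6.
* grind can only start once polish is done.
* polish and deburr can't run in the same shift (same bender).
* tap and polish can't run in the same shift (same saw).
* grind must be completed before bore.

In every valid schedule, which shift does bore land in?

shift 7

bore's window is shift 6–shift 7.
grind is fixed at shift 6, and bore can't share a shift with grind.
So bore must be shift 7.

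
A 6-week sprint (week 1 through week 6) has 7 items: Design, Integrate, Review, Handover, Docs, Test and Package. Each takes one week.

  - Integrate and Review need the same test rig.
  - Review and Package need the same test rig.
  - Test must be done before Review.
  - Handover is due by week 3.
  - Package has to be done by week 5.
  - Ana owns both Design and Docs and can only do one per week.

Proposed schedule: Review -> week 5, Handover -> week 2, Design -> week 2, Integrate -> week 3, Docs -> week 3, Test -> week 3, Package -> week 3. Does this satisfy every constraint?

Package has to be done by week 5 — holds.
Test must be done before Review — holds.
Review and Package need the same test rig — holds.
Integrate and Review need the same test rig — holds.
Ana owns both Design and Docs and can only do one per week — holds.
Handover is due by week 3 — holds.

Valid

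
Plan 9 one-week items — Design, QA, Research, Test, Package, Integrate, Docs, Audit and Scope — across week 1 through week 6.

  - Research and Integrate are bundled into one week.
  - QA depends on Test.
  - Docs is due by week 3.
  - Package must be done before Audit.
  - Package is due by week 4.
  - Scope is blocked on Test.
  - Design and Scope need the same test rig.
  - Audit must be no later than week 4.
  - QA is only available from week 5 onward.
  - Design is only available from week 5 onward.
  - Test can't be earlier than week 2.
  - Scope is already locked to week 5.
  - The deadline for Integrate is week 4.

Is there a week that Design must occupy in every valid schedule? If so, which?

week 6

Design's window is week 5–week 6.
Scope is fixed at week 5, and Design can't share a week with Scope.
So Design must be week 6.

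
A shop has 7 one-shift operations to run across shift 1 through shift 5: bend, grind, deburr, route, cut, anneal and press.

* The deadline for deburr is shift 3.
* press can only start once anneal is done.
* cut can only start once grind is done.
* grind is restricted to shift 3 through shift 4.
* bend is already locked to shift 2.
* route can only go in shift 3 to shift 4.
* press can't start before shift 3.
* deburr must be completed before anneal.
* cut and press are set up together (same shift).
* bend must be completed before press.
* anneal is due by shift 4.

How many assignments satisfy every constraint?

30

Splitting on grind: it can be shift 3 (18), shift 4 (12). Listing each branch's schedules as (bend, deburr, route, cut, anneal, press) by shift number:
grind=shift 3: (2,1,3,4,2,4) (2,1,3,4,3,4) (2,1,3,5,2,5) (2,1,3,5,3,5) (2,1,3,5,4,5) (2,1,4,4,2,4) (2,1,4,4,3,4) (2,1,4,5,2,5) (2,1,4,5,3,5) (2,1,4,5,4,5) (2,2,3,4,3,4) (2,2,3,5,3,5) (2,2,3,5,4,5) (2,2,4,4,3,4) (2,2,4,5,3,5) (2,2,4,5,4,5) (2,3,3,5,4,5) (2,3,4,5,4,5) — 18.
grind=shift 4: (2,1,3,5,2,5) (2,1,3,5,3,5) (2,1,3,5,4,5) (2,1,4,5,2,5) (2,1,4,5,3,5) (2,1,4,5,4,5) (2,2,3,5,3,5) (2,2,3,5,4,5) (2,2,4,5,3,5) (2,2,4,5,4,5) (2,3,3,5,4,5) (2,3,4,5,4,5) — 12.
Summing: 18 + 12 = 30.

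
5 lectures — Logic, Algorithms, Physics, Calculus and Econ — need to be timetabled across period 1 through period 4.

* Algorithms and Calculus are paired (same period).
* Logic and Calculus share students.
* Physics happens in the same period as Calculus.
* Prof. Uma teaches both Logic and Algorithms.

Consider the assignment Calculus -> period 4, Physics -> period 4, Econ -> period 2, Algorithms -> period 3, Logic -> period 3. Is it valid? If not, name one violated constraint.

Invalid. Prof. Uma teaches both Logic and Algorithms.

Algorithms and Calculus are paired (same period) — violated.
Physics happens in the same period as Calculus — holds.
Prof. Uma teaches both Logic and Algorithms — violated.
Logic and Calculus share students — holds.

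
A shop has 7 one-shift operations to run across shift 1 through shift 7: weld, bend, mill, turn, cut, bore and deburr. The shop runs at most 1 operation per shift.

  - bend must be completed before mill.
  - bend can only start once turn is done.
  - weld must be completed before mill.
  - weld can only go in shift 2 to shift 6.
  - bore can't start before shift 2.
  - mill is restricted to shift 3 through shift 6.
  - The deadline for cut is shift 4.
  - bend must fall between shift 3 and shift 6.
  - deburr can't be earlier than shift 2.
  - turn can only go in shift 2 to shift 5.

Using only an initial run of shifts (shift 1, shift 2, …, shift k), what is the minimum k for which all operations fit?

7 shifts

The precedence chain requires at least 3 distinct shifts.
With at most 1 per shift and 7 operations, at least 7 shifts are needed.
Propagating the time windows through the other constraints, mill can't land before shift 4, so the schedule must run through at least shift 4.
7 works (last occupied shift: shift 7): for example weld=shift 4, bore=shift 6, deburr=shift 7, cut=shift 1, mill=shift 5, turn=shift 2, bend=shift 3.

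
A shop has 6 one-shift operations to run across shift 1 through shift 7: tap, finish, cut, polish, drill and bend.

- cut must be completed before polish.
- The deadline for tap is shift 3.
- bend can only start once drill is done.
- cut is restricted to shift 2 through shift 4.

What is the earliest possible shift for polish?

shift 3

Precedence pushes polish to at least shift 3.
polish at shift 3 is achievable: tap in shift 1; bend in shift 2; drill in shift 1; polish in shift 3; finish in shift 1; cut in shift 2.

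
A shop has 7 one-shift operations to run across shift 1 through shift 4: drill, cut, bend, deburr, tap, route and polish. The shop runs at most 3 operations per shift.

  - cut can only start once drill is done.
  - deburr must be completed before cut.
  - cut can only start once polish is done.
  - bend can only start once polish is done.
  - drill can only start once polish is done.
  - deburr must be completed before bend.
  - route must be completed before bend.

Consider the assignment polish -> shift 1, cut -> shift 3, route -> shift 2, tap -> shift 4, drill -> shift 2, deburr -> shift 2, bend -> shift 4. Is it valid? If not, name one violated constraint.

Valid

bend can only start once polish is done — holds.
deburr must be completed before bend — holds.
deburr must be completed before cut — holds.
cut can only start once drill is done — holds.
The shop runs at most 3 operations per shift — holds.
drill can only start once polish is done — holds.
cut can only start once polish is done — holds.
route must be completed before bend — holds.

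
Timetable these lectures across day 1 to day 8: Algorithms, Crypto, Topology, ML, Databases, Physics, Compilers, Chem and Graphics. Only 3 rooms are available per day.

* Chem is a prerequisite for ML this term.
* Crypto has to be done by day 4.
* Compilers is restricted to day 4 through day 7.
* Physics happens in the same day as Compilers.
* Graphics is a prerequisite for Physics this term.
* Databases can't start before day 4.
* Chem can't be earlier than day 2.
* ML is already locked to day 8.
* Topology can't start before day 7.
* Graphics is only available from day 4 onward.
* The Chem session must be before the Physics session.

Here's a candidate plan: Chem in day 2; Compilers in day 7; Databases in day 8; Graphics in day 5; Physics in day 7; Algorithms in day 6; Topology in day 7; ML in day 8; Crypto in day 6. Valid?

Chem is a prerequisite for ML this term — holds.
The Chem session must be before the Physics session — holds.
Crypto has to be done by day 4 — violated.
Physics happens in the same day as Compilers — holds.
Graphics is a prerequisite for Physics this term — holds.
ML is already locked to day 8 — holds.
Chem can't be earlier than day 2 — holds.
Compilers is restricted to day 4 through day 7 — holds.
Graphics is only available from day 4 onward — holds.
Only 3 rooms are available per day — holds.
Databases can't start before day 4 — holds.
Topology can't start before day 7 — holds.

Invalid. Crypto has to be done by day 4.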